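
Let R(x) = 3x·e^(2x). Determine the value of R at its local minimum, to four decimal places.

-0.5518

R'(x) = 3·e^(2x) + (3x)·2·e^(2x) = (6x + 3)·e^(2x). Since e^(2x) > 0, the only critical point is x = -1/2.
R''(-1/2) has the same sign as 6 > 0, so this is a local minimum.
R(-1/2) = (-3/2)·e^(-1) ≈ -0.5518.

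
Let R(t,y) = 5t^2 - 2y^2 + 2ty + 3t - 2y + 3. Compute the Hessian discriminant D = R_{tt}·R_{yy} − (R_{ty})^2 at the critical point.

-44

∂R/∂t = 10t + 2y + 3 = 0 and ∂R/∂y = 2t - 4y - 2 = 0, so (t, y) = (-2/11, -13/22).
The Hessian has R_{tt} = 10, R_{yy} = -4, R_{ty} = 2, giving D = -44 < 0, so the point is a saddle point.
D = (10)·(-4) − (2)^2 = -44.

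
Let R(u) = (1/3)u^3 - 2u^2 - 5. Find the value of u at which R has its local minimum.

4

R'(u) = u^2 - 4u = 0 at u = 0, 4.
R''(u) = 2u - 4. R''(0) = -4 < 0 ⇒ local maximum; R''(4) = 4 > 0 ⇒ local minimum.
Thus R has its local minimum at u = 4, with value -47/3.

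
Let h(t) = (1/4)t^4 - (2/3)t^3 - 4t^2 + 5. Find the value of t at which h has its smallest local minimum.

h'(t) = t^3 - 2t^2 - 8t. Setting h'(t) = 0 gives t ∈ {-2, 0, 4}.
h''(t) = 3t^2 - 4t - 8. h''(-2) = 12 > 0 ⇒ local minimum; h''(0) = -8 < 0 ⇒ local maximum; h''(4) = 24 > 0 ⇒ local minimum.
So the smallest local minimum value is h(4) = -113/3.

4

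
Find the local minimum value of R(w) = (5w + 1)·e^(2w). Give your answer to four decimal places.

R'(w) = 5·e^(2w) + (5w + 1)·2·e^(2w) = (10w + 7)·e^(2w). Since e^(2w) > 0, the only critical point is w = -7/10.
R''(-7/10) has the same sign as 10 > 0, so this is a local minimum.
R(-7/10) = (-5/2)·e^(-7/5) ≈ -0.6165.

-0.6165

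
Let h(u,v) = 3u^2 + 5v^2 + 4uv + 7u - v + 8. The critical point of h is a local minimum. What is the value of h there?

∂h/∂u = 6u + 4v + 7 = 0 and ∂h/∂v = 4u + 10v - 1 = 0, so (u, v) = (-37/22, 17/22).
The Hessian has h_{uu} = 6, h_{vv} = 10, h_{uv} = 4, giving D = 44 > 0 with h_{uu} > 0, so the point is a local minimum.
h(-37/22, 17/22) = 19/11.

19/11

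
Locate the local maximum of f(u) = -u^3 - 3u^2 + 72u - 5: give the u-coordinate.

4

f'(u) = -3u^2 - 6u + 72. Setting f'(u) = 0 gives u ∈ {-6, 4}.
f''(u) = -6u - 6. f''(-6) = 30 > 0 ⇒ local minimum; f''(4) = -30 < 0 ⇒ local maximum.
Thus f has its local maximum at u = 4, with value 171.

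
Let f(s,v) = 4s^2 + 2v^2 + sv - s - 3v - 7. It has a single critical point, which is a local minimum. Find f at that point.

∂f/∂s = 8s + v - 1 = 0 and ∂f/∂v = s + 4v - 3 = 0, so (s, v) = (1/31, 23/31).
The Hessian has f_{ss} = 8, f_{vv} = 4, f_{sv} = 1, giving D = 31 > 0 with f_{ss} > 0, so the point is a local minimum.
f(1/31, 23/31) = -252/31.

-252/31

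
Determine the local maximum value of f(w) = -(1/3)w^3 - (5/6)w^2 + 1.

1

Critical points: f'(w) = -w^2 - (5/3)w vanishes at w = -5/3, 0.
Second-derivative test with f''(w) = -2w - 5/3: f''(-5/3) = 5/3 > 0 ⇒ local minimum; f''(0) = -5/3 < 0 ⇒ local maximum.
So the local maximum value is f(0) = 1.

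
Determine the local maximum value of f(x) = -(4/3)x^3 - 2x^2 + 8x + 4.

26/3

f'(x) = -4x^2 - 4x + 8 = 0 at x = -2, 1.
Second-derivative test with f''(x) = -8x - 4: f''(-2) = 12 > 0 ⇒ local minimum; f''(1) = -12 < 0 ⇒ local maximum.
Thus f has its local maximum at x = 1, with value 26/3.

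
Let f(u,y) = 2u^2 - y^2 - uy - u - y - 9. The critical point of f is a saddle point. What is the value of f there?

∂f/∂u = 4u - y - 1 = 0 and ∂f/∂y = -u - 2y - 1 = 0, so (u, y) = (1/9, -5/9).
The Hessian has f_{uu} = 4, f_{yy} = -2, f_{uy} = -1, giving D = -9 < 0, so the point is a saddle point.
f(1/9, -5/9) = -79/9.

-79/9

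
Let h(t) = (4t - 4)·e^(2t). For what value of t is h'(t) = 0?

1/2

By the product rule, h'(t) = (8t - 4)·e^(2t). Since e^(2t) > 0, the only critical point is t = 1/2.
h''(1/2) has the same sign as 8 > 0, so this is a local minimum.
h(1/2) = (-2)·e^(1) ≈ -5.4366.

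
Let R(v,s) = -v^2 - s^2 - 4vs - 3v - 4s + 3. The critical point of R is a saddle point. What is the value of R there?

∂R/∂v = -2v - 4s - 3 = 0 and ∂R/∂s = -4v - 2s - 4 = 0, so (v, s) = (-5/6, -1/3).
The Hessian has R_{vv} = -2, R_{ss} = -2, R_{vs} = -4, giving D = -12 < 0, so the point is a saddle point.
R(-5/6, -1/3) = 59/12.

59/12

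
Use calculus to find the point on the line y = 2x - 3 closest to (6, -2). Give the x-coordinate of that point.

8/5

Minimize D(x)^2 = (x - 6)^2 + (2x - 1)^2.
d/dx[D^2] = 2(x - 6) + 2·2·(2x - 1) = 0 ⇒ x = 8/5.
Then y = 1/5 and the distance is √(121/5) ≈ 4.9193.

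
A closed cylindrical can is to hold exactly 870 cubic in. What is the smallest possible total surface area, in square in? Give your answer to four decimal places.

504.4995

With radius r and height h, πr²h = 870 so h = 870/(πr²), and S(r) = 2πr² + 2πrh = 2πr² + 2·870/r.
S'(r) = 4πr − 2·870/r² = 0 ⇒ r³ = 870/(2π), so r ≈ 5.1734 and h = 2r ≈ 10.3469.
S''(r) = 4π + 4·870/r³ > 0, so this is the minimum; S ≈ 504.4995.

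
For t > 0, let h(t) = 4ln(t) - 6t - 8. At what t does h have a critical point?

2/3

h'(t) = 4/t − 6 = 0 gives t = 2/3.
h''(t) = -4/t², which is negative for t > 0, so this is a local maximum.
h(2/3) = 4·ln(2/3) - 4 - 8 ≈ -13.6219.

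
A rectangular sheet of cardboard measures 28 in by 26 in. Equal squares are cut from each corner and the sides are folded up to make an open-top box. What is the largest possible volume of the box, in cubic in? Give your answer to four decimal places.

With cut size x, the volume is V(x) = x(28 − 2x)(26 − 2x) for 0 < x < 13.
V'(x) = 12x^2 − 216x + 728. Setting V'(x) = 0 gives x ≈ 4.4908 (the root in (0, 13)).
V''(x) = 24x − 216 is negative there, so this is the maximum; V ≈ 1453.5046.

1453.5046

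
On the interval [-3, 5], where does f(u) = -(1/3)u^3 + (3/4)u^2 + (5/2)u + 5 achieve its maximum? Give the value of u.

-3

Differentiating, f'(u) = -u^2 + (3/2)u + 5/2; which vanishes at u = -1 and u = 5/2.
Compare values at every candidate in [-3, 5]: f(-3) = 53/4; f(-1) = 43/12; f(5/2) = 515/48; f(5) = -65/12.
Hence the absolute maximum is 53/4 at u = -3.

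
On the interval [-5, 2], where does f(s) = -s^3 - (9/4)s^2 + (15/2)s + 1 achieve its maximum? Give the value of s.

-5

The derivative is -3s^2 - (9/2)s + 15/2, which vanishes at s = -5/2 and s = 1.
Candidates: f(-5) = 129/4, f(-5/2) = -259/16, f(1) = 21/4, f(2) = -1.
The maximum over the interval is 129/4, attained at s = -5.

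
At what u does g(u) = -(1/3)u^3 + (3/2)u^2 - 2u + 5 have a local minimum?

g'(u) = -u^2 + 3u - 2 = 0 at u = 1, 2.
Since g''(u) = -2u + 3, we get g''(1) = 1 > 0 ⇒ local minimum; g''(2) = -1 < 0 ⇒ local maximum.
Thus g has its local minimum at u = 1, with value 25/6.

1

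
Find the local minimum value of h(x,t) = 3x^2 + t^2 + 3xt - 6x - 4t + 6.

2

∂h/∂x = 6x + 3t - 6 = 0 and ∂h/∂t = 3x + 2t - 4 = 0, so (x, t) = (0, 2).
The Hessian has h_{xx} = 6, h_{tt} = 2, h_{xt} = 3, giving D = 3 > 0 with h_{xx} > 0, so the point is a local minimum.
h(0, 2) = 2.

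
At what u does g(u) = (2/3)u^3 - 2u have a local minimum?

g'(u) = 2u^2 - 2 = 0 at u = -1, 1.
g''(u) = 4u. g''(-1) = -4 < 0 ⇒ local maximum; g''(1) = 4 > 0 ⇒ local minimum.
So the local minimum value is g(1) = -4/3.

1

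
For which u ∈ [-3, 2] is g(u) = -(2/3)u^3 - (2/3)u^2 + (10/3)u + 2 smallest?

The derivative is -2u^2 - (4/3)u + 10/3, which vanishes at u = -5/3 and u = 1.
Evaluating at the critical points and endpoints: g(-3) = 4; g(-5/3) = -188/81; g(1) = 4; g(2) = 2/3.
The minimum over the interval is -188/81, attained at u = -5/3.

-5/3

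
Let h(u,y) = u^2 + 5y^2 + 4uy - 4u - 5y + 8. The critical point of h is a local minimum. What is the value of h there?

∂h/∂u = 2u + 4y - 4 = 0 and ∂h/∂y = 4u + 10y - 5 = 0, so (u, y) = (5, -3/2).
The Hessian has h_{uu} = 2, h_{yy} = 10, h_{uy} = 4, giving D = 4 > 0 with h_{uu} > 0, so the point is a local minimum.
h(5, -3/2) = 7/4.

7/4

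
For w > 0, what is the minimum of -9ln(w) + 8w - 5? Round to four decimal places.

2.9400

R'(w) = -9/w + 8 = 0 gives w = 9/8.
R''(w) = 9/w², which is positive for w > 0, so this is a local minimum.
R(9/8) = -9·ln(9/8) + 9 - 5 ≈ 2.9400.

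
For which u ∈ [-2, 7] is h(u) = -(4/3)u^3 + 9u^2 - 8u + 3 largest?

The derivative is -4u^2 + 18u - 8, which vanishes at u = 1/2 and u = 4.
Compare values at every candidate in [-2, 7]: h(-2) = 197/3, h(1/2) = 13/12, h(4) = 89/3, h(7) = -208/3.
Hence the absolute maximum is 197/3 at u = -2.

-2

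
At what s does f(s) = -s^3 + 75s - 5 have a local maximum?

Critical points: f'(s) = -3s^2 + 75 vanishes at s = -5, 5.
f''(s) = -6s. f''(-5) = 30 > 0 ⇒ local minimum; f''(5) = -30 < 0 ⇒ local maximum.
So the local maximum value is f(5) = 245.

5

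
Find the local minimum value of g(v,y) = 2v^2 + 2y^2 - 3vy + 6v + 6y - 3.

-39

∂g/∂v = 4v - 3y + 6 = 0 and ∂g/∂y = -3v + 4y + 6 = 0, so (v, y) = (-6, -6).
The Hessian has g_{vv} = 4, g_{yy} = 4, g_{vy} = -3, giving D = 7 > 0 with g_{vv} > 0, so the point is a local minimum.
g(-6, -6) = -39.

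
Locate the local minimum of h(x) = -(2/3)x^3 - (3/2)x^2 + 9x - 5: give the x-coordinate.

-3

h'(x) = -2x^2 - 3x + 9. Setting h'(x) = 0 gives x ∈ {-3, 3/2}.
Second-derivative test with h''(x) = -4x - 3: h''(-3) = 9 > 0 ⇒ local minimum; h''(3/2) = -9 < 0 ⇒ local maximum.
So the local minimum value is h(-3) = -55/2.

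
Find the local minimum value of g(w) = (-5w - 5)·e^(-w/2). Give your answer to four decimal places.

By the product rule, g'(w) = ((5/2)w - 5/2)·e^(-w/2). Since e^(-w/2) > 0, the only critical point is w = 1.
g''(1) has the same sign as 5/2 > 0, so this is a local minimum.
g(1) = (-10)·e^(-1/2) ≈ -6.0653.

-6.0653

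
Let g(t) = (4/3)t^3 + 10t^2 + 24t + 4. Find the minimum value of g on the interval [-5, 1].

-98/3

Differentiating, g'(t) = 4t^2 + 20t + 24; which vanishes at t = -3 and t = -2.
Compare values at every candidate in [-5, 1]: g(-5) = -98/3,  g(-3) = -14,  g(-2) = -44/3,  g(1) = 118/3.
Hence the absolute minimum is -98/3 at t = -5.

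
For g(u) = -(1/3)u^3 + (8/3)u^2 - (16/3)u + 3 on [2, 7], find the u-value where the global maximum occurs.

Differentiating, g'(u) = -u^2 + (16/3)u - 16/3; whose only zero in [2, 7] is u = 4.
Candidates: g(2) = 1/3,  g(4) = 3,  g(7) = -18.
The maximum over the interval is 3, attained at u = 4.

4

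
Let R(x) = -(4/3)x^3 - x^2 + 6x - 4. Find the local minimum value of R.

-43/4

R'(x) = -4x^2 - 2x + 6. Setting R'(x) = 0 gives x ∈ {-3/2, 1}.
Since R''(x) = -8x - 2, we get R''(-3/2) = 10 > 0 ⇒ local minimum; R''(1) = -10 < 0 ⇒ local maximum.
So the local minimum value is R(-3/2) = -43/4.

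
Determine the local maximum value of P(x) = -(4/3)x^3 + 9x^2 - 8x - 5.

P'(x) = -4x^2 + 18x - 8 = 0 at x = 1/2, 4.
Second-derivative test with P''(x) = -8x + 18: P''(1/2) = 14 > 0 ⇒ local minimum; P''(4) = -14 < 0 ⇒ local maximum.
The local maximum is P(4) = 65/3.

65/3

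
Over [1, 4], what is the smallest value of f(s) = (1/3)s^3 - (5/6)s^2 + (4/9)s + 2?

154/81

Differentiating, f'(s) = s^2 - (5/3)s + 4/9; whose only zero in [1, 4] is s = 4/3.
Evaluating at the critical points and endpoints: f(1) = 35/18, f(4/3) = 154/81, f(4) = 106/9.
So the minimum is f(4/3) = 154/81.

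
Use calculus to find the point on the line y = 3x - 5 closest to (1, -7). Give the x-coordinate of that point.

-1/2

Minimize D(x)^2 = (x - 1)^2 + (3x + 2)^2.
d/dx[D^2] = 2(x - 1) + 2·3·(3x + 2) = 0 ⇒ x = -1/2.
Then y = -13/2 and the distance is √(5/2) ≈ 1.5811.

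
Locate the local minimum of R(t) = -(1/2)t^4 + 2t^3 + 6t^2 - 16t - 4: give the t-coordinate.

1

Critical points: R'(t) = -2t^3 + 6t^2 + 12t - 16 vanishes at t = -2, 1, 4.
Since R''(t) = -6t^2 + 12t + 12, we get R''(-2) = -36 < 0 ⇒ local maximum; R''(1) = 18 > 0 ⇒ local minimum; R''(4) = -36 < 0 ⇒ local maximum.
The local minimum is R(1) = -25/2.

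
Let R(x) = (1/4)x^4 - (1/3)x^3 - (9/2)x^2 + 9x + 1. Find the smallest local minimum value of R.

-149/4

R'(x) = x^3 - x^2 - 9x + 9. Setting R'(x) = 0 gives x ∈ {-3, 1, 3}.
R''(x) = 3x^2 - 2x - 9. R''(-3) = 24 > 0 ⇒ local minimum; R''(1) = -8 < 0 ⇒ local maximum; R''(3) = 12 > 0 ⇒ local minimum.
Thus R has its smallest local minimum at x = -3, with value -149/4.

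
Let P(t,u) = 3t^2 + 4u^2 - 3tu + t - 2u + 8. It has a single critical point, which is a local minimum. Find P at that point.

302/39

∂P/∂t = 6t - 3u + 1 = 0 and ∂P/∂u = -3t + 8u - 2 = 0, so (t, u) = (-2/39, 3/13).
The Hessian has P_{tt} = 6, P_{uu} = 8, P_{tu} = -3, giving D = 39 > 0 with P_{tt} > 0, so the point is a local minimum.
P(-2/39, 3/13) = 302/39.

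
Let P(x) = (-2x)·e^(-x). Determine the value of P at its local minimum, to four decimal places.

By the product rule, P'(x) = (2x - 2)·e^(-x). Since e^(-x) > 0, the only critical point is x = 1.
P''(1) has the same sign as 2 > 0, so this is a local minimum.
P(1) = (-2)·e^(-1) ≈ -0.7358.

-0.7358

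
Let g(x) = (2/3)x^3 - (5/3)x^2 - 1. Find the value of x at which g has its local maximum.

0

g'(x) = 2x^2 - (10/3)x = 0 at x = 0, 5/3.
Since g''(x) = 4x - 10/3, we get g''(0) = -10/3 < 0 ⇒ local maximum; g''(5/3) = 10/3 > 0 ⇒ local minimum.
Thus g has its local maximum at x = 0, with value -1.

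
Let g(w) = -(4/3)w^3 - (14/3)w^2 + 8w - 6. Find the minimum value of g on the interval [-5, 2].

-36

g'(w) = -4w^2 - (28/3)w + 8, which vanishes at w = -3 and w = 2/3.
Compare values at every candidate in [-5, 2]: g(-5) = 4; g(-3) = -36; g(2/3) = -254/81; g(2) = -58/3.
Hence the absolute minimum is -36 at w = -3.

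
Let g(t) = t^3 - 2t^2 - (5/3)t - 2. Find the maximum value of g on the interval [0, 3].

2

Differentiating, g'(t) = 3t^2 - 4t - 5/3; whose only zero in [0, 3] is t = 5/3.
Candidates: g(0) = -2,  g(5/3) = -154/27,  g(3) = 2.
So the maximum is g(3) = 2.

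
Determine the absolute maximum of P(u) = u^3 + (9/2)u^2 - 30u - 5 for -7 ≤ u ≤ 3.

265/2

Differentiating, P'(u) = 3u^2 + 9u - 30; which vanishes at u = -5 and u = 2.
Compare values at every candidate in [-7, 3]: P(-7) = 165/2,  P(-5) = 265/2,  P(2) = -39,  P(3) = -55/2.
Hence the absolute maximum is 265/2 at u = -5.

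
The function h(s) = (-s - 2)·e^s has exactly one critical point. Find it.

-3

h'(s) = (-1)·e^s + (-s - 2)·1·e^s = (-s - 3)·e^s. Since e^s > 0, the only critical point is s = -3.
h''(-3) has the same sign as -1 < 0, so this is a local maximum.
h(-3) = (1)·e^(-3) ≈ 0.0498.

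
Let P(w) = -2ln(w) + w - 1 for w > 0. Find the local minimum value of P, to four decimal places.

P'(w) = -2/w + 1 = 0 gives w = 2.
P''(w) = 2/w², which is positive for w > 0, so this is a local minimum.
P(2) = -2·ln(2) + 2 - 1 ≈ -0.3863.

-0.3863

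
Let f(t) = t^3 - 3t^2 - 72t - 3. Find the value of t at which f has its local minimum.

6

f'(t) = 3t^2 - 6t - 72. Setting f'(t) = 0 gives t ∈ {-4, 6}.
Since f''(t) = 6t - 6, we get f''(-4) = -30 < 0 ⇒ local maximum; f''(6) = 30 > 0 ⇒ local minimum.
The local minimum is f(6) = -327.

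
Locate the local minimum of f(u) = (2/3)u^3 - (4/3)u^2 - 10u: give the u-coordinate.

3

f'(u) = 2u^2 - (8/3)u - 10 = 0 at u = -5/3, 3.
Second-derivative test with f''(u) = 4u - 8/3: f''(-5/3) = -28/3 < 0 ⇒ local maximum; f''(3) = 28/3 > 0 ⇒ local minimum.
Thus f has its local minimum at u = 3, with value -24.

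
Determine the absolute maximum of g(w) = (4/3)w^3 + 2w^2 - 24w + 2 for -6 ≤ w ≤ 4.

56

Differentiating, g'(w) = 4w^2 + 4w - 24; which vanishes at w = -3 and w = 2.
Evaluating at the critical points and endpoints: g(-6) = -70; g(-3) = 56; g(2) = -82/3; g(4) = 70/3.
The maximum over the interval is 56, attained at w = -3.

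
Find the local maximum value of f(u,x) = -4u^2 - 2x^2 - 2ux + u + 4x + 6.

113/14

∂f/∂u = -8u - 2x + 1 = 0 and ∂f/∂x = -2u - 4x + 4 = 0, so (u, x) = (-1/7, 15/14).
The Hessian has f_{uu} = -8, f_{xx} = -4, f_{ux} = -2, giving D = 28 > 0 with f_{uu} < 0, so the point is a local maximum.
f(-1/7, 15/14) = 113/14.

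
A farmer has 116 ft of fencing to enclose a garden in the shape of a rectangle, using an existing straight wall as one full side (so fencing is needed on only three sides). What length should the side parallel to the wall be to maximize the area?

Let the sides perpendicular to the wall have length x and the parallel side y, so 2x + y = 116 and the area is A = xy = x(116 − 2x).
A'(x) = 116 − 4x = 0 gives x = 29, and A''(x) = −4 < 0 confirms a maximum.
Then y = 116 − 2·29 = 58 and A = 1682.

58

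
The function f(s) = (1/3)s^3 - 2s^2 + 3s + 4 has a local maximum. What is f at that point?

f'(s) = s^2 - 4s + 3. Setting f'(s) = 0 gives s ∈ {1, 3}.
f''(s) = 2s - 4. f''(1) = -2 < 0 ⇒ local maximum; f''(3) = 2 > 0 ⇒ local minimum.
So the local maximum value is f(1) = 16/3.

16/3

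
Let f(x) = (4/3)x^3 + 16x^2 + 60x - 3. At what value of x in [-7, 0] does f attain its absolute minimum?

-7

f'(x) = 4x^2 + 32x + 60, which vanishes at x = -5 and x = -3.
Evaluating at the critical points and endpoints: f(-7) = -289/3,  f(-5) = -209/3,  f(-3) = -75,  f(0) = -3.
The minimum over the interval is -289/3, attained at x = -7.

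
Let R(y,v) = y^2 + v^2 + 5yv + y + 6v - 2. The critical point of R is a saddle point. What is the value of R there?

-5/3

∂R/∂y = 2y + 5v + 1 = 0 and ∂R/∂v = 5y + 2v + 6 = 0, so (y, v) = (-4/3, 1/3).
The Hessian has R_{yy} = 2, R_{vv} = 2, R_{yv} = 5, giving D = -21 < 0, so the point is a saddle point.
R(-4/3, 1/3) = -5/3.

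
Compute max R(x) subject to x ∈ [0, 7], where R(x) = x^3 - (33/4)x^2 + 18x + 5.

R'(x) = 3x^2 - (33/2)x + 18, which vanishes at x = 3/2 and x = 4.
Evaluating at the critical points and endpoints: R(0) = 5; R(3/2) = 269/16; R(4) = 9; R(7) = 279/4.
Hence the absolute maximum is 279/4 at x = 7.

279/4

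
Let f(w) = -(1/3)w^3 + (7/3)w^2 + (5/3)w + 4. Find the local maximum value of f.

29

f'(w) = -w^2 + (14/3)w + 5/3 = 0 at w = -1/3, 5.
Second-derivative test with f''(w) = -2w + 14/3: f''(-1/3) = 16/3 > 0 ⇒ local minimum; f''(5) = -16/3 < 0 ⇒ local maximum.
The local maximum is f(5) = 29.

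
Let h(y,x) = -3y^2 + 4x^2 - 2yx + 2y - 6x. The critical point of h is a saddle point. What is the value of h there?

-29/13

∂h/∂y = -6y - 2x + 2 = 0 and ∂h/∂x = -2y + 8x - 6 = 0, so (y, x) = (1/13, 10/13).
The Hessian has h_{yy} = -6, h_{xx} = 8, h_{yx} = -2, giving D = -52 < 0, so the point is a saddle point.
h(1/13, 10/13) = -29/13.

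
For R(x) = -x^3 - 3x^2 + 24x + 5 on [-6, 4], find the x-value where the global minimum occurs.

R'(x) = -3x^2 - 6x + 24, which vanishes at x = -4 and x = 2.
Candidates: R(-6) = -31, R(-4) = -75, R(2) = 33, R(4) = -11.
The minimum over the interval is -75, attained at x = -4.

-4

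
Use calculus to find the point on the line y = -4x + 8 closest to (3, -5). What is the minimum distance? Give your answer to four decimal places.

0.2425

Minimize D(x)^2 = (x - 3)^2 + (-4x + 13)^2.
d/dx[D^2] = 2(x - 3) + 2·(-4)·(-4x + 13) = 0 ⇒ x = 55/17.
Then y = -84/17 and the distance is √(1/17) ≈ 0.2425.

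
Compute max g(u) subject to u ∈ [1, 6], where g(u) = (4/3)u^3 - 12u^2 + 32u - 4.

The derivative is 4u^2 - 24u + 32, which vanishes at u = 2 and u = 4.
Evaluating at the critical points and endpoints: g(1) = 52/3,  g(2) = 68/3,  g(4) = 52/3,  g(6) = 44.
The maximum over the interval is 44, attained at u = 6.

44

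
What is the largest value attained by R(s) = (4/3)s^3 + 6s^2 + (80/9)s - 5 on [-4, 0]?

Differentiating, R'(s) = 4s^2 + 12s + 80/9; which vanishes at s = -5/3 and s = -4/3.
Candidates: R(-4) = -269/9, R(-5/3) = -755/81, R(-4/3) = -757/81, R(0) = -5.
So the maximum is R(0) = -5.

-5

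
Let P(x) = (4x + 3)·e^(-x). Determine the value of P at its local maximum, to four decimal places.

Differentiating with the product rule gives P'(x) = (-4x + 1)·e^(-x). Since e^(-x) > 0, the only critical point is x = 1/4.
P''(1/4) has the same sign as -4 < 0, so this is a local maximum.
P(1/4) = (4)·e^(-1/4) ≈ 3.1152.

3.1152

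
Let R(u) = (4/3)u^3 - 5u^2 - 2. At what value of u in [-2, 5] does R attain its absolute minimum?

Differentiating, R'(u) = 4u^2 - 10u; which vanishes at u = 0 and u = 5/2.
Evaluating at the critical points and endpoints: R(-2) = -98/3,  R(0) = -2,  R(5/2) = -149/12,  R(5) = 119/3.
Hence the absolute minimum is -98/3 at u = -2.

-2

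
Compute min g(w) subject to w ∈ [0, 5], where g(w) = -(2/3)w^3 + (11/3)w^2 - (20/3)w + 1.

-24

The derivative is -2w^2 + (22/3)w - 20/3, which vanishes at w = 5/3 and w = 2.
Candidates: g(0) = 1,  g(5/3) = -244/81,  g(2) = -3,  g(5) = -24.
So the minimum is g(5) = -24.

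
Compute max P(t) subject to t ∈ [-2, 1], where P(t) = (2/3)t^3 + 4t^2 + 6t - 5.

Differentiating, P'(t) = 2t^2 + 8t + 6; whose only zero in [-2, 1] is t = -1.
Candidates: P(-2) = -19/3,  P(-1) = -23/3,  P(1) = 17/3.
Hence the absolute maximum is 17/3 at t = 1.

17/3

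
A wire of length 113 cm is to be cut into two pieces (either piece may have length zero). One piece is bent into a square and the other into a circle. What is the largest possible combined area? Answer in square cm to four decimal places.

1016.1247

Let x be the length used for the square. Square side x/4; circle radius (113−x)/(2π).
A(x) = (x/4)² + π·((113−x)/(2π))² = x²/16 + (113−x)²/(4π) for 0 ≤ x ≤ 113. A'(x) = x/8 − (113−x)/(2π) = 0 gives x = 4·113/(π+4) ≈ 63.2912.
A'' > 0, so the interior critical point is a minimum; the maximum is at an endpoint. A(0) = 1016.1247 and A(113) = 798.0625, so the largest area is 1016.1247.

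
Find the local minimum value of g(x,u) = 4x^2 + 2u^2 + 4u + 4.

2

∂g/∂x = 8x = 0 and ∂g/∂u = 4u + 4 = 0, so (x, u) = (0, -1).
The Hessian has g_{xx} = 8, g_{uu} = 4, g_{xu} = 0, giving D = 32 > 0 with g_{xx} > 0, so the point is a local minimum.
g(0, -1) = 2.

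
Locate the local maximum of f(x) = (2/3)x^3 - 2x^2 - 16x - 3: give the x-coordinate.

-2

f'(x) = 2x^2 - 4x - 16 = 0 at x = -2, 4.
Since f''(x) = 4x - 4, we get f''(-2) = -12 < 0 ⇒ local maximum; f''(4) = 12 > 0 ⇒ local minimum.
The local maximum is f(-2) = 47/3.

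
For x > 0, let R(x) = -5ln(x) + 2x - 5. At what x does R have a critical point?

R'(x) = -5/x + 2 = 0 gives x = 5/2.
R''(x) = 5/x², which is positive for x > 0, so this is a local minimum.
R(5/2) = -5·ln(5/2) + 5 - 5 ≈ -4.5815.

5/2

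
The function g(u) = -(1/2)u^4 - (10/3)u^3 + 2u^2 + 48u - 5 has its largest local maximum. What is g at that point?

193/3

g'(u) = -2u^3 - 10u^2 + 4u + 48. Setting g'(u) = 0 gives u ∈ {-4, -3, 2}.
Second-derivative test with g''(u) = -6u^2 - 20u + 4: g''(-4) = -12 < 0 ⇒ local maximum; g''(-3) = 10 > 0 ⇒ local minimum; g''(2) = -60 < 0 ⇒ local maximum.
So the largest local maximum value is g(2) = 193/3.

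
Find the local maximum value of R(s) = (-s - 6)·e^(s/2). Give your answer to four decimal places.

0.0366

R'(s) = (-1)·e^(s/2) + (-s - 6)·(1/2)·e^(s/2) = (-(1/2)s - 4)·e^(s/2). Since e^(s/2) > 0, the only critical point is s = -8.
R''(-8) has the same sign as -1/2 < 0, so this is a local maximum.
R(-8) = (2)·e^(-4) ≈ 0.0366.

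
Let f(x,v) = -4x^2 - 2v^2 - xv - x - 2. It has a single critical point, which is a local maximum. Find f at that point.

-60/31

∂f/∂x = -8x - v - 1 = 0 and ∂f/∂v = -x - 4v = 0, so (x, v) = (-4/31, 1/31).
The Hessian has f_{xx} = -8, f_{vv} = -4, f_{xv} = -1, giving D = 31 > 0 with f_{xx} < 0, so the point is a local maximum.
f(-4/31, 1/31) = -60/31.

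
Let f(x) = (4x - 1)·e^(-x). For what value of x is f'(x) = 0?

By the product rule, f'(x) = (-4x + 5)·e^(-x). Since e^(-x) > 0, the only critical point is x = 5/4.
f''(5/4) has the same sign as -4 < 0, so this is a local maximum.
f(5/4) = (4)·e^(-5/4) ≈ 1.1460.

5/4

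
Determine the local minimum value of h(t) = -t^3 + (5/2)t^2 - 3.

Critical points: h'(t) = -3t^2 + 5t vanishes at t = 0, 5/3.
h''(t) = -6t + 5. h''(0) = 5 > 0 ⇒ local minimum; h''(5/3) = -5 < 0 ⇒ local maximum.
Thus h has its local minimum at t = 0, with value -3.

-3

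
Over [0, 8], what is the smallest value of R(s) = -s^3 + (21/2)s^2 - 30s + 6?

Differentiating, R'(s) = -3s^2 + 21s - 30; which vanishes at s = 2 and s = 5.
Evaluating at the critical points and endpoints: R(0) = 6; R(2) = -20; R(5) = -13/2; R(8) = -74.
So the minimum is R(8) = -74.

-74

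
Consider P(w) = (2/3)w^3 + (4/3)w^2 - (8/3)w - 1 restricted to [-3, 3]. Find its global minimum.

Differentiating, P'(w) = 2w^2 + (8/3)w - 8/3; which vanishes at w = -2 and w = 2/3.
Evaluating at the critical points and endpoints: P(-3) = 1, P(-2) = 13/3, P(2/3) = -161/81, P(3) = 21.
So the minimum is P(2/3) = -161/81.

-161/81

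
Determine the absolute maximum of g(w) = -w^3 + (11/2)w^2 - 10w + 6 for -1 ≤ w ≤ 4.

The derivative is -3w^2 + 11w - 10, which vanishes at w = 5/3 and w = 2.
Candidates: g(-1) = 45/2,  g(5/3) = -1/54,  g(2) = 0,  g(4) = -10.
The maximum over the interval is 45/2, attained at w = -1.

45/2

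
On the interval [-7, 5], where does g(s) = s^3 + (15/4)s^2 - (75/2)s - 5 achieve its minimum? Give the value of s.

5/2

g'(s) = 3s^2 + (15/2)s - 75/2, which vanishes at s = -5 and s = 5/2.
Evaluating at the critical points and endpoints: g(-7) = 393/4; g(-5) = 605/4; g(5/2) = -955/16; g(5) = 105/4.
The minimum over the interval is -955/16, attained at s = 5/2.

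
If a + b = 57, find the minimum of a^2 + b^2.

3249/2

With a + b = 57, a^2 + b^2 = a^2 + (57 − a)^2.
The derivative 2a − 2(57 − a) = 4a − 114 vanishes at a = 57/2; second derivative 4 > 0, a minimum.
The minimum is 2·(57/2)^2 = 3249/2.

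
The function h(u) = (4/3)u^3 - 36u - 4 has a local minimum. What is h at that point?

h'(u) = 4u^2 - 36 = 0 at u = -3, 3.
h''(u) = 8u. h''(-3) = -24 < 0 ⇒ local maximum; h''(3) = 24 > 0 ⇒ local minimum.
Thus h has its local minimum at u = 3, with value -76.

-76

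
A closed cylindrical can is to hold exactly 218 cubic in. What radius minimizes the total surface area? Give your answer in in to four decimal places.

With radius r and height h, πr²h = 218 so h = 218/(πr²), and S(r) = 2πr² + 2πrh = 2πr² + 2·218/r.
S'(r) = 4πr − 2·218/r² = 0 ⇒ r³ = 218/(2π), so r ≈ 3.2616 and h = 2r ≈ 6.5231.
S''(r) = 4π + 4·218/r³ > 0, so this is the minimum; S ≈ 200.5175.

3.2616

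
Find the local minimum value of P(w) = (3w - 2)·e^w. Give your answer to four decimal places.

-2.1496

P'(w) = 3·e^w + (3w - 2)·1·e^w = (3w + 1)·e^w. Since e^w > 0, the only critical point is w = -1/3.
P''(-1/3) has the same sign as 3 > 0, so this is a local minimum.
P(-1/3) = (-3)·e^(-1/3) ≈ -2.1496.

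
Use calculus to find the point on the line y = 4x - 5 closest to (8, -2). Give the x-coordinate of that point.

20/17

Minimize D(x)^2 = (x - 8)^2 + (4x - 3)^2.
d/dx[D^2] = 2(x - 8) + 2·4·(4x - 3) = 0 ⇒ x = 20/17.
Then y = -5/17 and the distance is √(841/17) ≈ 7.0335.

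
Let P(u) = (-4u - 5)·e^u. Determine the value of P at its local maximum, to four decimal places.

0.4216

By the product rule, P'(u) = (-4u - 9)·e^u. Since e^u > 0, the only critical point is u = -9/4.
P''(-9/4) has the same sign as -4 < 0, so this is a local maximum.
P(-9/4) = (4)·e^(-9/4) ≈ 0.4216.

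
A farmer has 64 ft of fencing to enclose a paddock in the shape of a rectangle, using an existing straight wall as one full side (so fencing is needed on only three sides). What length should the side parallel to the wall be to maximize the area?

32

Let the sides perpendicular to the wall have length x and the parallel side y, so 2x + y = 64 and the area is A = xy = x(64 − 2x).
A'(x) = 64 − 4x = 0 gives x = 16, and A''(x) = −4 < 0 confirms a maximum.
Then y = 64 − 2·16 = 32 and A = 512.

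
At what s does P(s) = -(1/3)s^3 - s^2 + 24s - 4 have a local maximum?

P'(s) = -s^2 - 2s + 24 = 0 at s = -6, 4.
P''(s) = -2s - 2. P''(-6) = 10 > 0 ⇒ local minimum; P''(4) = -10 < 0 ⇒ local maximum.
Thus P has its local maximum at s = 4, with value 164/3.

4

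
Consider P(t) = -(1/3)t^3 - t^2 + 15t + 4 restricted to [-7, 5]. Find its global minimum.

Differentiating, P'(t) = -t^2 - 2t + 15; which vanishes at t = -5 and t = 3.
Candidates: P(-7) = -107/3, P(-5) = -163/3, P(3) = 31, P(5) = 37/3.
So the minimum is P(-5) = -163/3.

-163/3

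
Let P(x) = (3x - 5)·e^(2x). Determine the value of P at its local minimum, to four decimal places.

-15.4684

P'(x) = 3·e^(2x) + (3x - 5)·2·e^(2x) = (6x - 7)·e^(2x). Since e^(2x) > 0, the only critical point is x = 7/6.
P''(7/6) has the same sign as 6 > 0, so this is a local minimum.
P(7/6) = (-3/2)·e^(7/3) ≈ -15.4684.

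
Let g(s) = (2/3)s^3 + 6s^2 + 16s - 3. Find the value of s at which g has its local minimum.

-2

g'(s) = 2s^2 + 12s + 16. Setting g'(s) = 0 gives s ∈ {-4, -2}.
Second-derivative test with g''(s) = 4s + 12: g''(-4) = -4 < 0 ⇒ local maximum; g''(-2) = 4 > 0 ⇒ local minimum.
So the local minimum value is g(-2) = -49/3.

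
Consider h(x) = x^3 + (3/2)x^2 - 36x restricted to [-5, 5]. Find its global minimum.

-135/2

Differentiating, h'(x) = 3x^2 + 3x - 36; which vanishes at x = -4 and x = 3.
Evaluating at the critical points and endpoints: h(-5) = 185/2, h(-4) = 104, h(3) = -135/2, h(5) = -35/2.
The minimum over the interval is -135/2, attained at x = 3.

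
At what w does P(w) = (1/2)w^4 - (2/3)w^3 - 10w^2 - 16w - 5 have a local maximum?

-1

P'(w) = 2w^3 - 2w^2 - 20w - 16 = 0 at w = -2, -1, 4.
Second-derivative test with P''(w) = 6w^2 - 4w - 20: P''(-2) = 12 > 0 ⇒ local minimum; P''(-1) = -10 < 0 ⇒ local maximum; P''(4) = 60 > 0 ⇒ local minimum.
So the local maximum value is P(-1) = 13/6.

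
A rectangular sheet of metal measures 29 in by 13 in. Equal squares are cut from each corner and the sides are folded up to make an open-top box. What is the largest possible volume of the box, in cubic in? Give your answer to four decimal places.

484.8503

With cut size x, the volume is V(x) = x(29 − 2x)(13 − 2x) for 0 < x < 6.5.
V'(x) = 12x^2 − 168x + 377. Setting V'(x) = 0 gives x ≈ 2.8068 (the root in (0, 6.5)).
V''(x) = 24x − 168 is negative there, so this is the maximum; V ≈ 484.8503.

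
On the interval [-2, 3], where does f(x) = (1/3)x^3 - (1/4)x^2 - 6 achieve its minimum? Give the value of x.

Differentiating, f'(x) = x^2 - (1/2)x; which vanishes at x = 0 and x = 1/2.
Evaluating at the critical points and endpoints: f(-2) = -29/3; f(0) = -6; f(1/2) = -289/48; f(3) = 3/4.
Hence the absolute minimum is -29/3 at x = -2.

-2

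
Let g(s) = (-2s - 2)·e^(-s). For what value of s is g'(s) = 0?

g'(s) = (-2)·e^(-s) + (-2s - 2)·(-1)·e^(-s) = (2s)·e^(-s). Since e^(-s) > 0, the only critical point is s = 0.
g''(0) has the same sign as 2 > 0, so this is a local minimum.
g(0) = (-2)·e^(0) ≈ -2.0000.

0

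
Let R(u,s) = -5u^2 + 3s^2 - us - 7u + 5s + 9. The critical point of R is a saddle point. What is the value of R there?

536/61

∂R/∂u = -10u - s - 7 = 0 and ∂R/∂s = -u + 6s + 5 = 0, so (u, s) = (-37/61, -57/61).
The Hessian has R_{uu} = -10, R_{ss} = 6, R_{us} = -1, giving D = -61 < 0, so the point is a saddle point.
R(-37/61, -57/61) = 536/61.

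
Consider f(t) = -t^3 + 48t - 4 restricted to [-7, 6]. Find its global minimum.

f'(t) = -3t^2 + 48, which vanishes at t = -4 and t = 4.
Compare values at every candidate in [-7, 6]: f(-7) = 3, f(-4) = -132, f(4) = 124, f(6) = 68.
The minimum over the interval is -132, attained at t = -4.

-132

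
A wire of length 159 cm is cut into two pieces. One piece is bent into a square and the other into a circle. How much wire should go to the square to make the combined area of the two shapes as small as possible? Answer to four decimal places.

89.0558

Let x be the length used for the square. Square side x/4; circle radius (159−x)/(2π).
A(x) = (x/4)² + π·((159−x)/(2π))² = x²/16 + (159−x)²/(4π) for 0 ≤ x ≤ 159. A'(x) = x/8 − (159−x)/(2π) = 0 gives x = 4·159/(π+4) ≈ 89.0558.
A'' = 1/8 + 1/(2π) > 0, so this gives the minimum combined area; x ≈ 89.0558 cm to the square.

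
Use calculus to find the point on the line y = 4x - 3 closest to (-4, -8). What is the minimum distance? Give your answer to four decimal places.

Minimize D(x)^2 = (x + 4)^2 + (4x + 5)^2.
d/dx[D^2] = 2(x + 4) + 2·4·(4x + 5) = 0 ⇒ x = -24/17.
Then y = -147/17 and the distance is √(121/17) ≈ 2.6679.

2.6679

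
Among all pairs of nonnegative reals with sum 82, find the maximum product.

1681

With x + y = 82, the product is P(x) = x(82 − x).
P'(x) = 82 − 2x = 0 gives x = 41; P'' = −2 < 0, so this is the maximum.
P = 41·41 = 1681.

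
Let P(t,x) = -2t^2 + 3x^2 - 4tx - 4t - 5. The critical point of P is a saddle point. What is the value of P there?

-19/5

∂P/∂t = -4t - 4x - 4 = 0 and ∂P/∂x = -4t + 6x = 0, so (t, x) = (-3/5, -2/5).
The Hessian has P_{tt} = -4, P_{xx} = 6, P_{tx} = -4, giving D = -40 < 0, so the point is a saddle point.
P(-3/5, -2/5) = -19/5.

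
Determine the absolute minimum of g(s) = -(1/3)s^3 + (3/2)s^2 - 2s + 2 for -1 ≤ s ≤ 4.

The derivative is -s^2 + 3s - 2, which vanishes at s = 1 and s = 2.
Compare values at every candidate in [-1, 4]: g(-1) = 35/6, g(1) = 7/6, g(2) = 4/3, g(4) = -10/3.
The minimum over the interval is -10/3, attained at s = 4.

-10/3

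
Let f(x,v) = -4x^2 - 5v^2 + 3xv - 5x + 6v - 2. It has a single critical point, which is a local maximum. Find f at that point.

37/71

∂f/∂x = -8x + 3v - 5 = 0 and ∂f/∂v = 3x - 10v + 6 = 0, so (x, v) = (-32/71, 33/71).
The Hessian has f_{xx} = -8, f_{vv} = -10, f_{xv} = 3, giving D = 71 > 0 with f_{xx} < 0, so the point is a local maximum.
f(-32/71, 33/71) = 37/71.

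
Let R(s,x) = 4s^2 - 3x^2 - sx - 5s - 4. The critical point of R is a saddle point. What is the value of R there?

-271/49

∂R/∂s = 8s - x - 5 = 0 and ∂R/∂x = -s - 6x = 0, so (s, x) = (30/49, -5/49).
The Hessian has R_{ss} = 8, R_{xx} = -6, R_{sx} = -1, giving D = -49 < 0, so the point is a saddle point.
R(30/49, -5/49) = -271/49.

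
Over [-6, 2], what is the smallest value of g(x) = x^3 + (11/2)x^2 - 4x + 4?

179/54

g'(x) = 3x^2 + 11x - 4, which vanishes at x = -4 and x = 1/3.
Compare values at every candidate in [-6, 2]: g(-6) = 10; g(-4) = 44; g(1/3) = 179/54; g(2) = 26.
The minimum over the interval is 179/54, attained at x = 1/3.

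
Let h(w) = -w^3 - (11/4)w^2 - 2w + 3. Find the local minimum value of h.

h'(w) = -3w^2 - (11/2)w - 2. Setting h'(w) = 0 gives w ∈ {-4/3, -1/2}.
Since h''(w) = -6w - 11/2, we get h''(-4/3) = 5/2 > 0 ⇒ local minimum; h''(-1/2) = -5/2 < 0 ⇒ local maximum.
Thus h has its local minimum at w = -4/3, with value 85/27.

85/27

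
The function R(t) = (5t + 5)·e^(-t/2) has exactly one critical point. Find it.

Differentiating with the product rule gives R'(t) = (-(5/2)t + 5/2)·e^(-t/2). Since e^(-t/2) > 0, the only critical point is t = 1.
R''(1) has the same sign as -5/2 < 0, so this is a local maximum.
R(1) = (10)·e^(-1/2) ≈ 6.0653.

1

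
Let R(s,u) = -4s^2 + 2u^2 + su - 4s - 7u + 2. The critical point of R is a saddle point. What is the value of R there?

∂R/∂s = -8s + u - 4 = 0 and ∂R/∂u = s + 4u - 7 = 0, so (s, u) = (-3/11, 20/11).
The Hessian has R_{ss} = -8, R_{uu} = 4, R_{su} = 1, giving D = -33 < 0, so the point is a saddle point.
R(-3/11, 20/11) = -42/11.

-42/11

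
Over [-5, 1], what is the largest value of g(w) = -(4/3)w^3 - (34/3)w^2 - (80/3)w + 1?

Differentiating, g'(w) = -4w^2 - (68/3)w - 80/3; which vanishes at w = -4 and w = -5/3.
Evaluating at the critical points and endpoints: g(-5) = 53/3; g(-4) = 35/3; g(-5/3) = 1631/81; g(1) = -115/3.
So the maximum is g(-5/3) = 1631/81.

1631/81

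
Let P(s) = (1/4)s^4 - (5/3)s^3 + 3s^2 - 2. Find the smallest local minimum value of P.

-2

Critical points: P'(s) = s^3 - 5s^2 + 6s vanishes at s = 0, 2, 3.
Second-derivative test with P''(s) = 3s^2 - 10s + 6: P''(0) = 6 > 0 ⇒ local minimum; P''(2) = -2 < 0 ⇒ local maximum; P''(3) = 3 > 0 ⇒ local minimum.
Thus P has its smallest local minimum at s = 0, with value -2.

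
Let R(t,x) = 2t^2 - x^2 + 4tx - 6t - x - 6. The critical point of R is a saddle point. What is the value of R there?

-101/12

∂R/∂t = 4t + 4x - 6 = 0 and ∂R/∂x = 4t - 2x - 1 = 0, so (t, x) = (2/3, 5/6).
The Hessian has R_{tt} = 4, R_{xx} = -2, R_{tx} = 4, giving D = -24 < 0, so the point is a saddle point.
R(2/3, 5/6) = -101/12.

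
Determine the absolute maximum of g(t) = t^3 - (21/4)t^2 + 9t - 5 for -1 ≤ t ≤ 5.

135/4

g'(t) = 3t^2 - (21/2)t + 9, which vanishes at t = 3/2 and t = 2.
Compare values at every candidate in [-1, 5]: g(-1) = -81/4, g(3/2) = 1/16, g(2) = 0, g(5) = 135/4.
So the maximum is g(5) = 135/4.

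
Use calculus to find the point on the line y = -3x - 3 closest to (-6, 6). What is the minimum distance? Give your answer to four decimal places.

2.8460

Minimize D(x)^2 = (x + 6)^2 + (-3x - 9)^2.
d/dx[D^2] = 2(x + 6) + 2·(-3)·(-3x - 9) = 0 ⇒ x = -33/10.
Then y = 69/10 and the distance is √(81/10) ≈ 2.8460.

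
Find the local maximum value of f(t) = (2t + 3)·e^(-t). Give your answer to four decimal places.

3.2974

Differentiating with the product rule gives f'(t) = (-2t - 1)·e^(-t). Since e^(-t) > 0, the only critical point is t = -1/2.
f''(-1/2) has the same sign as -2 < 0, so this is a local maximum.
f(-1/2) = (2)·e^(1/2) ≈ 3.2974.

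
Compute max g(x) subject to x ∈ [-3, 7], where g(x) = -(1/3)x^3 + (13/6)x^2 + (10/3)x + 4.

g'(x) = -x^2 + (13/3)x + 10/3, which vanishes at x = -2/3 and x = 5.
Compare values at every candidate in [-3, 7]: g(-3) = 45/2; g(-2/3) = 230/81; g(5) = 199/6; g(7) = 115/6.
The maximum over the interval is 199/6, attained at x = 5.

199/6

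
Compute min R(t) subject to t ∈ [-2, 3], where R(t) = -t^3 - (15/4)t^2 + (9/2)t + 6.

-165/4

The derivative is -3t^2 - (15/2)t + 9/2, whose only zero in [-2, 3] is t = 1/2.
Candidates: R(-2) = -10; R(1/2) = 115/16; R(3) = -165/4.
Hence the absolute minimum is -165/4 at t = 3.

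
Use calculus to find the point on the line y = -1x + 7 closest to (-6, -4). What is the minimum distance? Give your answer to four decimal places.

Minimize D(x)^2 = (x + 6)^2 + (-x + 11)^2.
d/dx[D^2] = 2(x + 6) + 2·(-1)·(-x + 11) = 0 ⇒ x = 5/2.
Then y = 9/2 and the distance is √(289/2) ≈ 12.0208.

12.0208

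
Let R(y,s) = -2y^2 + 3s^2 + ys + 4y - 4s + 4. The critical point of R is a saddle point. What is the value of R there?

132/25

∂R/∂y = -4y + s + 4 = 0 and ∂R/∂s = y + 6s - 4 = 0, so (y, s) = (28/25, 12/25).
The Hessian has R_{yy} = -4, R_{ss} = 6, R_{ys} = 1, giving D = -25 < 0, so the point is a saddle point.
R(28/25, 12/25) = 132/25.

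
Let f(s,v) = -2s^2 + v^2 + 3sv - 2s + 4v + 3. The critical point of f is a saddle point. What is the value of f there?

∂f/∂s = -4s + 3v - 2 = 0 and ∂f/∂v = 3s + 2v + 4 = 0, so (s, v) = (-16/17, -10/17).
The Hessian has f_{ss} = -4, f_{vv} = 2, f_{sv} = 3, giving D = -17 < 0, so the point is a saddle point.
f(-16/17, -10/17) = 47/17.

47/17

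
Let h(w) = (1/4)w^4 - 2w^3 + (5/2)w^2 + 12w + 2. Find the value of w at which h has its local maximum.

3

Critical points: h'(w) = w^3 - 6w^2 + 5w + 12 vanishes at w = -1, 3, 4.
h''(w) = 3w^2 - 12w + 5. h''(-1) = 20 > 0 ⇒ local minimum; h''(3) = -4 < 0 ⇒ local maximum; h''(4) = 5 > 0 ⇒ local minimum.
Thus h has its local maximum at w = 3, with value 107/4.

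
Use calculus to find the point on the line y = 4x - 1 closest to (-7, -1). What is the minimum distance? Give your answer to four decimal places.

Minimize D(x)^2 = (x + 7)^2 + (4x)^2.
d/dx[D^2] = 2(x + 7) + 2·4·(4x) = 0 ⇒ x = -7/17.
Then y = -45/17 and the distance is √(784/17) ≈ 6.7910.

6.7910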